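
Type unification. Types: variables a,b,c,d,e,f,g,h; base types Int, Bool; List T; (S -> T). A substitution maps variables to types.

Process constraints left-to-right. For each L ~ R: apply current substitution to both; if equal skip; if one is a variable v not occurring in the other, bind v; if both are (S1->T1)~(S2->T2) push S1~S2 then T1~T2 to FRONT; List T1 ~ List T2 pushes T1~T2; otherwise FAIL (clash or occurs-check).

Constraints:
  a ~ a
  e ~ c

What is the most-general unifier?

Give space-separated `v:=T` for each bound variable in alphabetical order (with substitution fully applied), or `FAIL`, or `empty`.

Answer: e:=c

Derivation:
step 1: unify a ~ a  [subst: {-} | 1 pending]
  -> identical, skip
step 2: unify e ~ c  [subst: {-} | 0 pending]
  bind e := c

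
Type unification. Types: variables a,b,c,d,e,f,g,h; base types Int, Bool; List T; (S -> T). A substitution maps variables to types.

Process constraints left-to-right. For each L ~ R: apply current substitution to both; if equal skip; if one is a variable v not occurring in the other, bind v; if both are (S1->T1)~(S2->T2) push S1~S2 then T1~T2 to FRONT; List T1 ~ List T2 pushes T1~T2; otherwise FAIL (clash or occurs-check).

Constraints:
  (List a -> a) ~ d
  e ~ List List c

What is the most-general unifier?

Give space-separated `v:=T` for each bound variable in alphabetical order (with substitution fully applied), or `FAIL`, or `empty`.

step 1: unify (List a -> a) ~ d  [subst: {-} | 1 pending]
  bind d := (List a -> a)
step 2: unify e ~ List List c  [subst: {d:=(List a -> a)} | 0 pending]
  bind e := List List c

Answer: d:=(List a -> a) e:=List List c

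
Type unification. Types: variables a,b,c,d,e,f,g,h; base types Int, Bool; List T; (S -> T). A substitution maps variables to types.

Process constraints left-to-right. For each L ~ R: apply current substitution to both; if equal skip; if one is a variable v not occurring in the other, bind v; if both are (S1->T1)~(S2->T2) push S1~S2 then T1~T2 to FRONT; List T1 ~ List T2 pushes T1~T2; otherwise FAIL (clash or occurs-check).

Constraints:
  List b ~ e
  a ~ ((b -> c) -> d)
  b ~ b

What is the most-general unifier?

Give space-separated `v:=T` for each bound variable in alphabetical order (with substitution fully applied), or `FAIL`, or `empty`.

Answer: a:=((b -> c) -> d) e:=List b

Derivation:
step 1: unify List b ~ e  [subst: {-} | 2 pending]
  bind e := List b
step 2: unify a ~ ((b -> c) -> d)  [subst: {e:=List b} | 1 pending]
  bind a := ((b -> c) -> d)
step 3: unify b ~ b  [subst: {e:=List b, a:=((b -> c) -> d)} | 0 pending]
  -> identical, skip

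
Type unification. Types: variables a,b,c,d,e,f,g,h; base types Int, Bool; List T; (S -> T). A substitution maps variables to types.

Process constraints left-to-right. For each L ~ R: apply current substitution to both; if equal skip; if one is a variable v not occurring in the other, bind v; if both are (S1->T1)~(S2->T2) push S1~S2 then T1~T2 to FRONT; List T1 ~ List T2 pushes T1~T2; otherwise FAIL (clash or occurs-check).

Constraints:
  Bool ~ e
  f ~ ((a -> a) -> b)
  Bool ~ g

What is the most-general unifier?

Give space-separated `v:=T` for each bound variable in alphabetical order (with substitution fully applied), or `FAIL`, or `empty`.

Answer: e:=Bool f:=((a -> a) -> b) g:=Bool

Derivation:
step 1: unify Bool ~ e  [subst: {-} | 2 pending]
  bind e := Bool
step 2: unify f ~ ((a -> a) -> b)  [subst: {e:=Bool} | 1 pending]
  bind f := ((a -> a) -> b)
step 3: unify Bool ~ g  [subst: {e:=Bool, f:=((a -> a) -> b)} | 0 pending]
  bind g := Bool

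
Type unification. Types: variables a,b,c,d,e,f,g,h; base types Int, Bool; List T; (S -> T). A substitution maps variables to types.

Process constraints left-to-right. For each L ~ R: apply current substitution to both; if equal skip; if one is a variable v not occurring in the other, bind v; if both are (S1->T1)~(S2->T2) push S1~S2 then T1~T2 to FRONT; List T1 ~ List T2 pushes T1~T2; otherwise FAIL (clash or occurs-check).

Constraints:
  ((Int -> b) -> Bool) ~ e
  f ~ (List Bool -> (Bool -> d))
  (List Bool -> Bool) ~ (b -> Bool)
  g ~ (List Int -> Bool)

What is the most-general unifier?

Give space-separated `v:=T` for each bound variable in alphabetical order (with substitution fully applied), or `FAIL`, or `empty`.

Answer: b:=List Bool e:=((Int -> List Bool) -> Bool) f:=(List Bool -> (Bool -> d)) g:=(List Int -> Bool)

Derivation:
step 1: unify ((Int -> b) -> Bool) ~ e  [subst: {-} | 3 pending]
  bind e := ((Int -> b) -> Bool)
step 2: unify f ~ (List Bool -> (Bool -> d))  [subst: {e:=((Int -> b) -> Bool)} | 2 pending]
  bind f := (List Bool -> (Bool -> d))
step 3: unify (List Bool -> Bool) ~ (b -> Bool)  [subst: {e:=((Int -> b) -> Bool), f:=(List Bool -> (Bool -> d))} | 1 pending]
  -> decompose arrow: push List Bool~b, Bool~Bool
step 4: unify List Bool ~ b  [subst: {e:=((Int -> b) -> Bool), f:=(List Bool -> (Bool -> d))} | 2 pending]
  bind b := List Bool
step 5: unify Bool ~ Bool  [subst: {e:=((Int -> b) -> Bool), f:=(List Bool -> (Bool -> d)), b:=List Bool} | 1 pending]
  -> identical, skip
step 6: unify g ~ (List Int -> Bool)  [subst: {e:=((Int -> b) -> Bool), f:=(List Bool -> (Bool -> d)), b:=List Bool} | 0 pending]
  bind g := (List Int -> Bool)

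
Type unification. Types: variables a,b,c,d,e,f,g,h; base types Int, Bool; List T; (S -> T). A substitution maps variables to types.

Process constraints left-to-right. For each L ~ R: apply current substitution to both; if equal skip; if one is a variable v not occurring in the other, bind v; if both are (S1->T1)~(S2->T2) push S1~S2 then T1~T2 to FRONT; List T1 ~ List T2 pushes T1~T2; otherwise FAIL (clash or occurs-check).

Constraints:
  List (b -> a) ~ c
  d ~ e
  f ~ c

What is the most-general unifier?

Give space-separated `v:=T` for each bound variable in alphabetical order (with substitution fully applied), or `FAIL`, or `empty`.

step 1: unify List (b -> a) ~ c  [subst: {-} | 2 pending]
  bind c := List (b -> a)
step 2: unify d ~ e  [subst: {c:=List (b -> a)} | 1 pending]
  bind d := e
step 3: unify f ~ List (b -> a)  [subst: {c:=List (b -> a), d:=e} | 0 pending]
  bind f := List (b -> a)

Answer: c:=List (b -> a) d:=e f:=List (b -> a)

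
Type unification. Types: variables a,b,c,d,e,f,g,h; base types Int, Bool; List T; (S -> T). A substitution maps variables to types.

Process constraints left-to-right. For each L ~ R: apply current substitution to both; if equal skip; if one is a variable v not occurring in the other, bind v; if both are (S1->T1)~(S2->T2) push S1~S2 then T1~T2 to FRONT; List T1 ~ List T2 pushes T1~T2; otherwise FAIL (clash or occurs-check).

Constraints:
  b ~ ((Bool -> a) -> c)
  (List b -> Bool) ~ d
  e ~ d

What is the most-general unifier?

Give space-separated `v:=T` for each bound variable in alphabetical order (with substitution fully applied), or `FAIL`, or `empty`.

Answer: b:=((Bool -> a) -> c) d:=(List ((Bool -> a) -> c) -> Bool) e:=(List ((Bool -> a) -> c) -> Bool)

Derivation:
step 1: unify b ~ ((Bool -> a) -> c)  [subst: {-} | 2 pending]
  bind b := ((Bool -> a) -> c)
step 2: unify (List ((Bool -> a) -> c) -> Bool) ~ d  [subst: {b:=((Bool -> a) -> c)} | 1 pending]
  bind d := (List ((Bool -> a) -> c) -> Bool)
step 3: unify e ~ (List ((Bool -> a) -> c) -> Bool)  [subst: {b:=((Bool -> a) -> c), d:=(List ((Bool -> a) -> c) -> Bool)} | 0 pending]
  bind e := (List ((Bool -> a) -> c) -> Bool)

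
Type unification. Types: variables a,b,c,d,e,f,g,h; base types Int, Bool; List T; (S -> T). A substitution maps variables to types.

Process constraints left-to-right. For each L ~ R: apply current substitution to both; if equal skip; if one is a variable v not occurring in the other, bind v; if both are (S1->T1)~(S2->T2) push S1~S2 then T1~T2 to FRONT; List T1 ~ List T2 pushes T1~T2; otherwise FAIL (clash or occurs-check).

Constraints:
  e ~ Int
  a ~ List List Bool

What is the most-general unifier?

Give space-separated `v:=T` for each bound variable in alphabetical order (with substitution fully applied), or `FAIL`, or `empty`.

Answer: a:=List List Bool e:=Int

Derivation:
step 1: unify e ~ Int  [subst: {-} | 1 pending]
  bind e := Int
step 2: unify a ~ List List Bool  [subst: {e:=Int} | 0 pending]
  bind a := List List Bool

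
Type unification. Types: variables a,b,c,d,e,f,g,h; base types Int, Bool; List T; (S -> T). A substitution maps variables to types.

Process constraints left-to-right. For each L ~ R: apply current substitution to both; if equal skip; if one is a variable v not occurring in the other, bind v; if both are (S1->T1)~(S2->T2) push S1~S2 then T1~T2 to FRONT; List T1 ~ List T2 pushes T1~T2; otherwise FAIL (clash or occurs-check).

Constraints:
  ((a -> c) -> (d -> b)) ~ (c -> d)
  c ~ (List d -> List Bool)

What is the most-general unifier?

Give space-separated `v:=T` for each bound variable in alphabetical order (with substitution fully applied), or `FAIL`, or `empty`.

Answer: FAIL

Derivation:
step 1: unify ((a -> c) -> (d -> b)) ~ (c -> d)  [subst: {-} | 1 pending]
  -> decompose arrow: push (a -> c)~c, (d -> b)~d
step 2: unify (a -> c) ~ c  [subst: {-} | 2 pending]
  occurs-check fail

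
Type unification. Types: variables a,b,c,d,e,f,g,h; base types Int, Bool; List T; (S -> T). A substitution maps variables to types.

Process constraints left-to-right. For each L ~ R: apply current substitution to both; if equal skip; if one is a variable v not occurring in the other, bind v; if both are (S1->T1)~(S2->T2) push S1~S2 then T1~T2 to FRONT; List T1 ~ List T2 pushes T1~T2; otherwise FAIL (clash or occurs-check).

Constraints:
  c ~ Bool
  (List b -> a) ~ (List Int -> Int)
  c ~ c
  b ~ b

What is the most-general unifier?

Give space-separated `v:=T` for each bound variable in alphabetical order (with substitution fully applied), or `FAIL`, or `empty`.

step 1: unify c ~ Bool  [subst: {-} | 3 pending]
  bind c := Bool
step 2: unify (List b -> a) ~ (List Int -> Int)  [subst: {c:=Bool} | 2 pending]
  -> decompose arrow: push List b~List Int, a~Int
step 3: unify List b ~ List Int  [subst: {c:=Bool} | 3 pending]
  -> decompose List: push b~Int
step 4: unify b ~ Int  [subst: {c:=Bool} | 3 pending]
  bind b := Int
step 5: unify a ~ Int  [subst: {c:=Bool, b:=Int} | 2 pending]
  bind a := Int
step 6: unify Bool ~ Bool  [subst: {c:=Bool, b:=Int, a:=Int} | 1 pending]
  -> identical, skip
step 7: unify Int ~ Int  [subst: {c:=Bool, b:=Int, a:=Int} | 0 pending]
  -> identical, skip

Answer: a:=Int b:=Int c:=Bool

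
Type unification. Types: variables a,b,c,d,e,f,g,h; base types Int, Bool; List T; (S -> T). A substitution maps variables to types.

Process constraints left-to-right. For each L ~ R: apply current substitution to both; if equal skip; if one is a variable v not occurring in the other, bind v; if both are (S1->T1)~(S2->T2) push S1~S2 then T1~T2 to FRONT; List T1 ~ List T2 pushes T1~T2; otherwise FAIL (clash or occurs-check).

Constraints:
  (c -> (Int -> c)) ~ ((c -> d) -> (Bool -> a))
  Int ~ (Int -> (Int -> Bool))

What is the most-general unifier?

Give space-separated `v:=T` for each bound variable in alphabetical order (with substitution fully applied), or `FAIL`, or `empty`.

Answer: FAIL

Derivation:
step 1: unify (c -> (Int -> c)) ~ ((c -> d) -> (Bool -> a))  [subst: {-} | 1 pending]
  -> decompose arrow: push c~(c -> d), (Int -> c)~(Bool -> a)
step 2: unify c ~ (c -> d)  [subst: {-} | 2 pending]
  occurs-check fail: c in (c -> d)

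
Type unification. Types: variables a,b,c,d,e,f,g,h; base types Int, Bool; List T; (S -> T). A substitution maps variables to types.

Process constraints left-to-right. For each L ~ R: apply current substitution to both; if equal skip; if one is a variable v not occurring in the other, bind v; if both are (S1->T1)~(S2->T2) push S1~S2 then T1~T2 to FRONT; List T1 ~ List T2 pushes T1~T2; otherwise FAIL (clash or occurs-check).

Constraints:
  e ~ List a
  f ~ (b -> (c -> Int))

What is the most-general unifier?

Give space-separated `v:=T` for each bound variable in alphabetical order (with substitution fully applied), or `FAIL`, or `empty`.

Answer: e:=List a f:=(b -> (c -> Int))

Derivation:
step 1: unify e ~ List a  [subst: {-} | 1 pending]
  bind e := List a
step 2: unify f ~ (b -> (c -> Int))  [subst: {e:=List a} | 0 pending]
  bind f := (b -> (c -> Int))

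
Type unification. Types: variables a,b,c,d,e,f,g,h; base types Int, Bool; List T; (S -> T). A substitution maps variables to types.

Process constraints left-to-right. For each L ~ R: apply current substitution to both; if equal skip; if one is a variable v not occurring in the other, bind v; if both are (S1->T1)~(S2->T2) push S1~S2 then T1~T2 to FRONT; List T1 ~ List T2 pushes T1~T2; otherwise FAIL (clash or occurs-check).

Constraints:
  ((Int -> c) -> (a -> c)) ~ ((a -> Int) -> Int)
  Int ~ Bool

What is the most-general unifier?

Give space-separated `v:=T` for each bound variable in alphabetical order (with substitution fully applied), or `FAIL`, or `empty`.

step 1: unify ((Int -> c) -> (a -> c)) ~ ((a -> Int) -> Int)  [subst: {-} | 1 pending]
  -> decompose arrow: push (Int -> c)~(a -> Int), (a -> c)~Int
step 2: unify (Int -> c) ~ (a -> Int)  [subst: {-} | 2 pending]
  -> decompose arrow: push Int~a, c~Int
step 3: unify Int ~ a  [subst: {-} | 3 pending]
  bind a := Int
step 4: unify c ~ Int  [subst: {a:=Int} | 2 pending]
  bind c := Int
step 5: unify (Int -> Int) ~ Int  [subst: {a:=Int, c:=Int} | 1 pending]
  clash: (Int -> Int) vs Int

Answer: FAIL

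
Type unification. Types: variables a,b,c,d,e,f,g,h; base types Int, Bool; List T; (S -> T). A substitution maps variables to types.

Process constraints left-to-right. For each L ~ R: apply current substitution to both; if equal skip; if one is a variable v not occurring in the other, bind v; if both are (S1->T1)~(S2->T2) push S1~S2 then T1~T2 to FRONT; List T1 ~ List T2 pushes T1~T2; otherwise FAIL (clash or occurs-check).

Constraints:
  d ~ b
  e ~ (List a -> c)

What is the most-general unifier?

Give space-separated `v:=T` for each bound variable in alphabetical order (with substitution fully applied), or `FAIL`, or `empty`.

step 1: unify d ~ b  [subst: {-} | 1 pending]
  bind d := b
step 2: unify e ~ (List a -> c)  [subst: {d:=b} | 0 pending]
  bind e := (List a -> c)

Answer: d:=b e:=(List a -> c)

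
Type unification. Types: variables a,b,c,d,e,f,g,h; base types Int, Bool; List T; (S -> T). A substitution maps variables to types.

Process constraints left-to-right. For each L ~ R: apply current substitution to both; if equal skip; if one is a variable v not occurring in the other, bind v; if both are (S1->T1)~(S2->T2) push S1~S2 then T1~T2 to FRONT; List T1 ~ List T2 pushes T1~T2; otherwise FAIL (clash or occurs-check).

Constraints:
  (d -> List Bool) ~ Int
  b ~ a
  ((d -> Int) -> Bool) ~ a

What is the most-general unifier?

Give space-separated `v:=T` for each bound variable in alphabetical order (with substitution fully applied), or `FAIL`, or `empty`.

step 1: unify (d -> List Bool) ~ Int  [subst: {-} | 2 pending]
  clash: (d -> List Bool) vs Int

Answer: FAIL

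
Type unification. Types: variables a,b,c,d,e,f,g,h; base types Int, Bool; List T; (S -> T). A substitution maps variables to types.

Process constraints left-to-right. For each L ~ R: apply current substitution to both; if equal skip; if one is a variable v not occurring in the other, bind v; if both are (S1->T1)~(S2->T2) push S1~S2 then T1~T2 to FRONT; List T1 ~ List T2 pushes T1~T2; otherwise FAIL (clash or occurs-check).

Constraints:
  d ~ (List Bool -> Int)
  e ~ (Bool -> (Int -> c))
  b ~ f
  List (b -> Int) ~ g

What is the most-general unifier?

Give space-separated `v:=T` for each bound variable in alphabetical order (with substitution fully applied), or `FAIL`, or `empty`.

step 1: unify d ~ (List Bool -> Int)  [subst: {-} | 3 pending]
  bind d := (List Bool -> Int)
step 2: unify e ~ (Bool -> (Int -> c))  [subst: {d:=(List Bool -> Int)} | 2 pending]
  bind e := (Bool -> (Int -> c))
step 3: unify b ~ f  [subst: {d:=(List Bool -> Int), e:=(Bool -> (Int -> c))} | 1 pending]
  bind b := f
step 4: unify List (f -> Int) ~ g  [subst: {d:=(List Bool -> Int), e:=(Bool -> (Int -> c)), b:=f} | 0 pending]
  bind g := List (f -> Int)

Answer: b:=f d:=(List Bool -> Int) e:=(Bool -> (Int -> c)) g:=List (f -> Int)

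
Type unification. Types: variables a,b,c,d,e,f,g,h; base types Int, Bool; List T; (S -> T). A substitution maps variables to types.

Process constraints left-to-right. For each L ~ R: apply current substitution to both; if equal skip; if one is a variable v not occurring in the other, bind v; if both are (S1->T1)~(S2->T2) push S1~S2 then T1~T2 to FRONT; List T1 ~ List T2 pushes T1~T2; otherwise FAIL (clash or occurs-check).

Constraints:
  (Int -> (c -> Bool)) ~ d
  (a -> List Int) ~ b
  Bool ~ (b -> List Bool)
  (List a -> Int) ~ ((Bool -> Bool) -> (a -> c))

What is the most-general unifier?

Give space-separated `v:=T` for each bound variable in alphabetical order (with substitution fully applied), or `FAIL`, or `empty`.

step 1: unify (Int -> (c -> Bool)) ~ d  [subst: {-} | 3 pending]
  bind d := (Int -> (c -> Bool))
step 2: unify (a -> List Int) ~ b  [subst: {d:=(Int -> (c -> Bool))} | 2 pending]
  bind b := (a -> List Int)
step 3: unify Bool ~ ((a -> List Int) -> List Bool)  [subst: {d:=(Int -> (c -> Bool)), b:=(a -> List Int)} | 1 pending]
  clash: Bool vs ((a -> List Int) -> List Bool)

Answer: FAIL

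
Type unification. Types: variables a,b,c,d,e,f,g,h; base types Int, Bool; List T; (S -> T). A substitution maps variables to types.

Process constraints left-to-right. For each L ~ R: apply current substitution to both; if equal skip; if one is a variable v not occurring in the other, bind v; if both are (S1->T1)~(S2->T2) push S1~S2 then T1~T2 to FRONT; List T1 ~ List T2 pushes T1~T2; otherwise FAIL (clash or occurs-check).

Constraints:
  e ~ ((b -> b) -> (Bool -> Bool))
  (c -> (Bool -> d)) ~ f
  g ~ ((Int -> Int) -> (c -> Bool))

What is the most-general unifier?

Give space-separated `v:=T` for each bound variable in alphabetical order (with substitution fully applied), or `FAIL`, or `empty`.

step 1: unify e ~ ((b -> b) -> (Bool -> Bool))  [subst: {-} | 2 pending]
  bind e := ((b -> b) -> (Bool -> Bool))
step 2: unify (c -> (Bool -> d)) ~ f  [subst: {e:=((b -> b) -> (Bool -> Bool))} | 1 pending]
  bind f := (c -> (Bool -> d))
step 3: unify g ~ ((Int -> Int) -> (c -> Bool))  [subst: {e:=((b -> b) -> (Bool -> Bool)), f:=(c -> (Bool -> d))} | 0 pending]
  bind g := ((Int -> Int) -> (c -> Bool))

Answer: e:=((b -> b) -> (Bool -> Bool)) f:=(c -> (Bool -> d)) g:=((Int -> Int) -> (c -> Bool))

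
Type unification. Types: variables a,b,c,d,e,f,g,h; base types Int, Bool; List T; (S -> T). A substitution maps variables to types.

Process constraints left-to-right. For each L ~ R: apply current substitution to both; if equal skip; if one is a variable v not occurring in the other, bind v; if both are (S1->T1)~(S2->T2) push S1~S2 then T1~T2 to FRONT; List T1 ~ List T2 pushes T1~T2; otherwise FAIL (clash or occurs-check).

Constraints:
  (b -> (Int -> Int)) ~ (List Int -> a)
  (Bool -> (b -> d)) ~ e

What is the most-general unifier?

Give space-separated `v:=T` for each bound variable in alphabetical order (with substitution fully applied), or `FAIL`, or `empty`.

step 1: unify (b -> (Int -> Int)) ~ (List Int -> a)  [subst: {-} | 1 pending]
  -> decompose arrow: push b~List Int, (Int -> Int)~a
step 2: unify b ~ List Int  [subst: {-} | 2 pending]
  bind b := List Int
step 3: unify (Int -> Int) ~ a  [subst: {b:=List Int} | 1 pending]
  bind a := (Int -> Int)
step 4: unify (Bool -> (List Int -> d)) ~ e  [subst: {b:=List Int, a:=(Int -> Int)} | 0 pending]
  bind e := (Bool -> (List Int -> d))

Answer: a:=(Int -> Int) b:=List Int e:=(Bool -> (List Int -> d))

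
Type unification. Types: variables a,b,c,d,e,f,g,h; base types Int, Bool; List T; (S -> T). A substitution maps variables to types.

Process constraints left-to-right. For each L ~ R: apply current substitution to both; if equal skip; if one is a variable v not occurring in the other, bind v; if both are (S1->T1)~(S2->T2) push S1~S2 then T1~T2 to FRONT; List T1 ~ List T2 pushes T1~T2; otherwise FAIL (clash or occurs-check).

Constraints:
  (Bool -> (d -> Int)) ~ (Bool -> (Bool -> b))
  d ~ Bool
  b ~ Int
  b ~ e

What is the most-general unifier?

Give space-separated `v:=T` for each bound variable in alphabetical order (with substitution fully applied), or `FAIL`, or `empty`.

step 1: unify (Bool -> (d -> Int)) ~ (Bool -> (Bool -> b))  [subst: {-} | 3 pending]
  -> decompose arrow: push Bool~Bool, (d -> Int)~(Bool -> b)
step 2: unify Bool ~ Bool  [subst: {-} | 4 pending]
  -> identical, skip
step 3: unify (d -> Int) ~ (Bool -> b)  [subst: {-} | 3 pending]
  -> decompose arrow: push d~Bool, Int~b
step 4: unify d ~ Bool  [subst: {-} | 4 pending]
  bind d := Bool
step 5: unify Int ~ b  [subst: {d:=Bool} | 3 pending]
  bind b := Int
step 6: unify Bool ~ Bool  [subst: {d:=Bool, b:=Int} | 2 pending]
  -> identical, skip
step 7: unify Int ~ Int  [subst: {d:=Bool, b:=Int} | 1 pending]
  -> identical, skip
step 8: unify Int ~ e  [subst: {d:=Bool, b:=Int} | 0 pending]
  bind e := Int

Answer: b:=Int d:=Bool e:=Int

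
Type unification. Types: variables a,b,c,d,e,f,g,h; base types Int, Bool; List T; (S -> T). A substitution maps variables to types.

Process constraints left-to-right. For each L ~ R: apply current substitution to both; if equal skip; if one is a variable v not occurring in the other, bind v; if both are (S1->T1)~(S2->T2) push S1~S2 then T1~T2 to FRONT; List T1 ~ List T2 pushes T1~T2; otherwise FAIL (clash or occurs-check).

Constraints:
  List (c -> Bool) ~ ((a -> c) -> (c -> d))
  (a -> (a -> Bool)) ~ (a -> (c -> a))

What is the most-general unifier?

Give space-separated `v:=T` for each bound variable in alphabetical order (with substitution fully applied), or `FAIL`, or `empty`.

Answer: FAIL

Derivation:
step 1: unify List (c -> Bool) ~ ((a -> c) -> (c -> d))  [subst: {-} | 1 pending]
  clash: List (c -> Bool) vs ((a -> c) -> (c -> d))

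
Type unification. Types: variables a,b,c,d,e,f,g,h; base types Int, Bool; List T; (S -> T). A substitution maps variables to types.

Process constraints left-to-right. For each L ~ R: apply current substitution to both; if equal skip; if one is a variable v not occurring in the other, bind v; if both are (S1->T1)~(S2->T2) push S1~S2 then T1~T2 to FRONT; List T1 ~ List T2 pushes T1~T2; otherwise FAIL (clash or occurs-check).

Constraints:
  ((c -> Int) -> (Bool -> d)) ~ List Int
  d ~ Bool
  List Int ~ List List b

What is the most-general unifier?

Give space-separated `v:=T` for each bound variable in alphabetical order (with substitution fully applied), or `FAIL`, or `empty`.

Answer: FAIL

Derivation:
step 1: unify ((c -> Int) -> (Bool -> d)) ~ List Int  [subst: {-} | 2 pending]
  clash: ((c -> Int) -> (Bool -> d)) vs List Int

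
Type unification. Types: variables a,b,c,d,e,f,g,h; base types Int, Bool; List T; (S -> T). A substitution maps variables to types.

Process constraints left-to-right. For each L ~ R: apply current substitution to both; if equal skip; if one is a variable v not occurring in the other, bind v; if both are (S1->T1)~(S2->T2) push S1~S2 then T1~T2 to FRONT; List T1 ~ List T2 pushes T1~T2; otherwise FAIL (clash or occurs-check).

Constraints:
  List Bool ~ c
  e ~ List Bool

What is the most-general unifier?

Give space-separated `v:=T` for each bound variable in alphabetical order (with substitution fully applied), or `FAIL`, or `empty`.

Answer: c:=List Bool e:=List Bool

Derivation:
step 1: unify List Bool ~ c  [subst: {-} | 1 pending]
  bind c := List Bool
step 2: unify e ~ List Bool  [subst: {c:=List Bool} | 0 pending]
  bind e := List Bool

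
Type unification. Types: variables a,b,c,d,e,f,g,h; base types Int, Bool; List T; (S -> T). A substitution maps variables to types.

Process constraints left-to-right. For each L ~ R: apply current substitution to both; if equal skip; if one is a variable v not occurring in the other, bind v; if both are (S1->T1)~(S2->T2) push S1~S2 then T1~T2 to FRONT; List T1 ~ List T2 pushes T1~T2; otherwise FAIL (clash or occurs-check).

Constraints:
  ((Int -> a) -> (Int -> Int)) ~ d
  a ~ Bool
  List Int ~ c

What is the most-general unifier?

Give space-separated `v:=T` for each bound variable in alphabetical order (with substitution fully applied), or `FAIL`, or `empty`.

step 1: unify ((Int -> a) -> (Int -> Int)) ~ d  [subst: {-} | 2 pending]
  bind d := ((Int -> a) -> (Int -> Int))
step 2: unify a ~ Bool  [subst: {d:=((Int -> a) -> (Int -> Int))} | 1 pending]
  bind a := Bool
step 3: unify List Int ~ c  [subst: {d:=((Int -> a) -> (Int -> Int)), a:=Bool} | 0 pending]
  bind c := List Int

Answer: a:=Bool c:=List Int d:=((Int -> Bool) -> (Int -> Int))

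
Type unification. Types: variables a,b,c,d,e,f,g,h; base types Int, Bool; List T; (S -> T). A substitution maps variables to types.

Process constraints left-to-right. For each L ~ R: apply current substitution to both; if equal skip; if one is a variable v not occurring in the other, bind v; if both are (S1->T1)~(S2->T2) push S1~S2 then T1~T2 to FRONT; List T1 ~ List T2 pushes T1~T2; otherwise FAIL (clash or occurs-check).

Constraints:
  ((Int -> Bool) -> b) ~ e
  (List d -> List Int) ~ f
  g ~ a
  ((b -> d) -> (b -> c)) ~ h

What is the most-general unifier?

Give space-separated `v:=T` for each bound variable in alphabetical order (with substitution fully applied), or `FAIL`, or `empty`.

Answer: e:=((Int -> Bool) -> b) f:=(List d -> List Int) g:=a h:=((b -> d) -> (b -> c))

Derivation:
step 1: unify ((Int -> Bool) -> b) ~ e  [subst: {-} | 3 pending]
  bind e := ((Int -> Bool) -> b)
step 2: unify (List d -> List Int) ~ f  [subst: {e:=((Int -> Bool) -> b)} | 2 pending]
  bind f := (List d -> List Int)
step 3: unify g ~ a  [subst: {e:=((Int -> Bool) -> b), f:=(List d -> List Int)} | 1 pending]
  bind g := a
step 4: unify ((b -> d) -> (b -> c)) ~ h  [subst: {e:=((Int -> Bool) -> b), f:=(List d -> List Int), g:=a} | 0 pending]
  bind h := ((b -> d) -> (b -> c))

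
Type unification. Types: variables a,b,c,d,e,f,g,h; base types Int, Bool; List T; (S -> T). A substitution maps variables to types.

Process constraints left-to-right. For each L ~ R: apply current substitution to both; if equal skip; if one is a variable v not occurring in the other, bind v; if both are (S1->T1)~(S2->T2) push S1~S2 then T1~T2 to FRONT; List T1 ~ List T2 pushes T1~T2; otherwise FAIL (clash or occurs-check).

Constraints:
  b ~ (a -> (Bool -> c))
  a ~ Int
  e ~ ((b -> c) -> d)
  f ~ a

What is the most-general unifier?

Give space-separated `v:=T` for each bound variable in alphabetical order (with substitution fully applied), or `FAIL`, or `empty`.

step 1: unify b ~ (a -> (Bool -> c))  [subst: {-} | 3 pending]
  bind b := (a -> (Bool -> c))
step 2: unify a ~ Int  [subst: {b:=(a -> (Bool -> c))} | 2 pending]
  bind a := Int
step 3: unify e ~ (((Int -> (Bool -> c)) -> c) -> d)  [subst: {b:=(a -> (Bool -> c)), a:=Int} | 1 pending]
  bind e := (((Int -> (Bool -> c)) -> c) -> d)
step 4: unify f ~ Int  [subst: {b:=(a -> (Bool -> c)), a:=Int, e:=(((Int -> (Bool -> c)) -> c) -> d)} | 0 pending]
  bind f := Int

Answer: a:=Int b:=(Int -> (Bool -> c)) e:=(((Int -> (Bool -> c)) -> c) -> d) f:=Int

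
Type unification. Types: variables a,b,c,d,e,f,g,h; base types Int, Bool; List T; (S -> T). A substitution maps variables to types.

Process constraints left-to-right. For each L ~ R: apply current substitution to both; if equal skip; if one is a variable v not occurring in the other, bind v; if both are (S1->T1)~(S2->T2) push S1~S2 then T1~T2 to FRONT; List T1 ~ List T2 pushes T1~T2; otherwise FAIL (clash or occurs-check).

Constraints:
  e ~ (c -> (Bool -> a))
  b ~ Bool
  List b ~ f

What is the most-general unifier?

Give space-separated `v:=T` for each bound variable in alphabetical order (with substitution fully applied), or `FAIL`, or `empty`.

step 1: unify e ~ (c -> (Bool -> a))  [subst: {-} | 2 pending]
  bind e := (c -> (Bool -> a))
step 2: unify b ~ Bool  [subst: {e:=(c -> (Bool -> a))} | 1 pending]
  bind b := Bool
step 3: unify List Bool ~ f  [subst: {e:=(c -> (Bool -> a)), b:=Bool} | 0 pending]
  bind f := List Bool

Answer: b:=Bool e:=(c -> (Bool -> a)) f:=List Bool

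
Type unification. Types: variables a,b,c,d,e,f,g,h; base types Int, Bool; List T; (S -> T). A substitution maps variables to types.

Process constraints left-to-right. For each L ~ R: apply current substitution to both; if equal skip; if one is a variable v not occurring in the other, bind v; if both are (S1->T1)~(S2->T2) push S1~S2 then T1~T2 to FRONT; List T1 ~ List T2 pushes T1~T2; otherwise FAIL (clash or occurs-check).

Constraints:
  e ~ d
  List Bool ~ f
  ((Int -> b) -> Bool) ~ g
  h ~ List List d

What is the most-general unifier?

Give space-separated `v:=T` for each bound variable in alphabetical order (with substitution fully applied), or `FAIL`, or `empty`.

step 1: unify e ~ d  [subst: {-} | 3 pending]
  bind e := d
step 2: unify List Bool ~ f  [subst: {e:=d} | 2 pending]
  bind f := List Bool
step 3: unify ((Int -> b) -> Bool) ~ g  [subst: {e:=d, f:=List Bool} | 1 pending]
  bind g := ((Int -> b) -> Bool)
step 4: unify h ~ List List d  [subst: {e:=d, f:=List Bool, g:=((Int -> b) -> Bool)} | 0 pending]
  bind h := List List d

Answer: e:=d f:=List Bool g:=((Int -> b) -> Bool) h:=List List d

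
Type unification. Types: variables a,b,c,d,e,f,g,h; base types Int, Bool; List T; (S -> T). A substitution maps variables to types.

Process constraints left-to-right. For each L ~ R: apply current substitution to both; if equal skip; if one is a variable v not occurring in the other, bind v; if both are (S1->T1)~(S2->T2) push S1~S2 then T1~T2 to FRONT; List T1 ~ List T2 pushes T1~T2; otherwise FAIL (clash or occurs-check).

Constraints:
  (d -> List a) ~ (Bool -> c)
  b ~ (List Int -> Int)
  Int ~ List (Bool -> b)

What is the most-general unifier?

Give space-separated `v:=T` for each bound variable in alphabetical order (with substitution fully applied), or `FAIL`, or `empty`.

step 1: unify (d -> List a) ~ (Bool -> c)  [subst: {-} | 2 pending]
  -> decompose arrow: push d~Bool, List a~c
step 2: unify d ~ Bool  [subst: {-} | 3 pending]
  bind d := Bool
step 3: unify List a ~ c  [subst: {d:=Bool} | 2 pending]
  bind c := List a
step 4: unify b ~ (List Int -> Int)  [subst: {d:=Bool, c:=List a} | 1 pending]
  bind b := (List Int -> Int)
step 5: unify Int ~ List (Bool -> (List Int -> Int))  [subst: {d:=Bool, c:=List a, b:=(List Int -> Int)} | 0 pending]
  clash: Int vs List (Bool -> (List Int -> Int))

Answer: FAIL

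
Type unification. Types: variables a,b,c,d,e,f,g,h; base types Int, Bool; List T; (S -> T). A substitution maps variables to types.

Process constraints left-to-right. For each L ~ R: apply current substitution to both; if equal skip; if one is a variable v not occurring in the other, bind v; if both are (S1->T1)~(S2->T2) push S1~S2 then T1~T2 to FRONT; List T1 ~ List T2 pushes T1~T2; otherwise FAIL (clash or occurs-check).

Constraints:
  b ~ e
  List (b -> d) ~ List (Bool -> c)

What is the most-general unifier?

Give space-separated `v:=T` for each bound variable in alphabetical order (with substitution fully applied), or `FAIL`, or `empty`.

Answer: b:=Bool d:=c e:=Bool

Derivation:
step 1: unify b ~ e  [subst: {-} | 1 pending]
  bind b := e
step 2: unify List (e -> d) ~ List (Bool -> c)  [subst: {b:=e} | 0 pending]
  -> decompose List: push (e -> d)~(Bool -> c)
step 3: unify (e -> d) ~ (Bool -> c)  [subst: {b:=e} | 0 pending]
  -> decompose arrow: push e~Bool, d~c
step 4: unify e ~ Bool  [subst: {b:=e} | 1 pending]
  bind e := Bool
step 5: unify d ~ c  [subst: {b:=e, e:=Bool} | 0 pending]
  bind d := c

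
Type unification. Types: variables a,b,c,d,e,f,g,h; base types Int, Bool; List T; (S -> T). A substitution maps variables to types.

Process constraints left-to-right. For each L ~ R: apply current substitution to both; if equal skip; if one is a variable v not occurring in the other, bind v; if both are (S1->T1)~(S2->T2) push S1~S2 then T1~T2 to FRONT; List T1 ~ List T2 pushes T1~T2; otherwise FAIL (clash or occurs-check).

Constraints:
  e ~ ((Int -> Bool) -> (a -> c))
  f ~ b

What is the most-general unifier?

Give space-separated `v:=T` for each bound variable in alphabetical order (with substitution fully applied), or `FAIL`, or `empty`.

step 1: unify e ~ ((Int -> Bool) -> (a -> c))  [subst: {-} | 1 pending]
  bind e := ((Int -> Bool) -> (a -> c))
step 2: unify f ~ b  [subst: {e:=((Int -> Bool) -> (a -> c))} | 0 pending]
  bind f := b

Answer: e:=((Int -> Bool) -> (a -> c)) f:=b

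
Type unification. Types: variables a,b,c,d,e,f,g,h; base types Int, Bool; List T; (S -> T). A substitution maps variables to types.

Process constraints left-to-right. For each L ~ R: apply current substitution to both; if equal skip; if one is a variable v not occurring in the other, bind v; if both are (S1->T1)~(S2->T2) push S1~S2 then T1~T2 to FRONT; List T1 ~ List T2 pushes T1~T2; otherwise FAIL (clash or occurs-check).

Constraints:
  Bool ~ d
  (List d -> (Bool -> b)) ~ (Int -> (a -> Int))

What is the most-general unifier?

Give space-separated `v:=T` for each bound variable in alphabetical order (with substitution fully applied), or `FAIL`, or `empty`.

step 1: unify Bool ~ d  [subst: {-} | 1 pending]
  bind d := Bool
step 2: unify (List Bool -> (Bool -> b)) ~ (Int -> (a -> Int))  [subst: {d:=Bool} | 0 pending]
  -> decompose arrow: push List Bool~Int, (Bool -> b)~(a -> Int)
step 3: unify List Bool ~ Int  [subst: {d:=Bool} | 1 pending]
  clash: List Bool vs Int

Answer: FAIL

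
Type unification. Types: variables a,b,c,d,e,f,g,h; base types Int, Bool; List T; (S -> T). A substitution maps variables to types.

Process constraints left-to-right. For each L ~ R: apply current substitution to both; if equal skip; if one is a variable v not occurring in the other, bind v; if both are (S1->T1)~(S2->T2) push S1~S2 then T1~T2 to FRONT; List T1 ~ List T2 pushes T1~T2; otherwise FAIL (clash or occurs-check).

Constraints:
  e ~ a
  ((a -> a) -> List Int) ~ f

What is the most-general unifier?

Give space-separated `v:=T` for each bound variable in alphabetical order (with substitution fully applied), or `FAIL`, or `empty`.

Answer: e:=a f:=((a -> a) -> List Int)

Derivation:
step 1: unify e ~ a  [subst: {-} | 1 pending]
  bind e := a
step 2: unify ((a -> a) -> List Int) ~ f  [subst: {e:=a} | 0 pending]
  bind f := ((a -> a) -> List Int)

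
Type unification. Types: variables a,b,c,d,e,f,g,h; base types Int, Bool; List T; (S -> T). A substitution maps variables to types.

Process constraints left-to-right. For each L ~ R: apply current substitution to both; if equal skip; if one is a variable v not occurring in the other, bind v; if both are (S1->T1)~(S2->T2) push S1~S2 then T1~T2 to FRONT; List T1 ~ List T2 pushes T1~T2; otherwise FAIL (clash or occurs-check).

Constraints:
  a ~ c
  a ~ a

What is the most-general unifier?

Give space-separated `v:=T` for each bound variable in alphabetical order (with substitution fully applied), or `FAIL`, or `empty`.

step 1: unify a ~ c  [subst: {-} | 1 pending]
  bind a := c
step 2: unify c ~ c  [subst: {a:=c} | 0 pending]
  -> identical, skip

Answer: a:=c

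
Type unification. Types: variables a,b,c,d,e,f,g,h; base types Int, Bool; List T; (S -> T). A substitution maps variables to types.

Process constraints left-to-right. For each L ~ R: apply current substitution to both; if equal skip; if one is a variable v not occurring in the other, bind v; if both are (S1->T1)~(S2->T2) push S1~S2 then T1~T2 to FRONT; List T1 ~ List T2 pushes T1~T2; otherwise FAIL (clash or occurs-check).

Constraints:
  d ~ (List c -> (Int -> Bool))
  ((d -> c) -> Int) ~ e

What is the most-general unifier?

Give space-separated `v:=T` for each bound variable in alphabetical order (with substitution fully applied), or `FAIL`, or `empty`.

step 1: unify d ~ (List c -> (Int -> Bool))  [subst: {-} | 1 pending]
  bind d := (List c -> (Int -> Bool))
step 2: unify (((List c -> (Int -> Bool)) -> c) -> Int) ~ e  [subst: {d:=(List c -> (Int -> Bool))} | 0 pending]
  bind e := (((List c -> (Int -> Bool)) -> c) -> Int)

Answer: d:=(List c -> (Int -> Bool)) e:=(((List c -> (Int -> Bool)) -> c) -> Int)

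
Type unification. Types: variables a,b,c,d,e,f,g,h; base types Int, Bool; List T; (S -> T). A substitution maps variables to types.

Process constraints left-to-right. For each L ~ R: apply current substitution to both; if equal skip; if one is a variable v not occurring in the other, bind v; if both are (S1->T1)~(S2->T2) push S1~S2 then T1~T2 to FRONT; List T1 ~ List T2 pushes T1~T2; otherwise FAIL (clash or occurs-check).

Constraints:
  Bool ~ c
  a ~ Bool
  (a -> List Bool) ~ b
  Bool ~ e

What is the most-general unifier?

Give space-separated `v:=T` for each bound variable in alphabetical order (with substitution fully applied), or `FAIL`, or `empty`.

Answer: a:=Bool b:=(Bool -> List Bool) c:=Bool e:=Bool

Derivation:
step 1: unify Bool ~ c  [subst: {-} | 3 pending]
  bind c := Bool
step 2: unify a ~ Bool  [subst: {c:=Bool} | 2 pending]
  bind a := Bool
step 3: unify (Bool -> List Bool) ~ b  [subst: {c:=Bool, a:=Bool} | 1 pending]
  bind b := (Bool -> List Bool)
step 4: unify Bool ~ e  [subst: {c:=Bool, a:=Bool, b:=(Bool -> List Bool)} | 0 pending]
  bind e := Bool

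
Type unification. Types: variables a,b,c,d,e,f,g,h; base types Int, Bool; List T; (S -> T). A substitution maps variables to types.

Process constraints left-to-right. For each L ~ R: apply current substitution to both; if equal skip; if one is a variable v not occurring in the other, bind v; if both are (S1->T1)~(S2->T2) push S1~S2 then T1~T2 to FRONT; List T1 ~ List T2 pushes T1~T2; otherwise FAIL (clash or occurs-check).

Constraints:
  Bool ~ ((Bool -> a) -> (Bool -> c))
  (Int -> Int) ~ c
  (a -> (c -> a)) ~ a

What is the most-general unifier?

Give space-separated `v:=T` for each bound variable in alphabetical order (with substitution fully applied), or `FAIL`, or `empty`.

Answer: FAIL

Derivation:
step 1: unify Bool ~ ((Bool -> a) -> (Bool -> c))  [subst: {-} | 2 pending]
  clash: Bool vs ((Bool -> a) -> (Bool -> c))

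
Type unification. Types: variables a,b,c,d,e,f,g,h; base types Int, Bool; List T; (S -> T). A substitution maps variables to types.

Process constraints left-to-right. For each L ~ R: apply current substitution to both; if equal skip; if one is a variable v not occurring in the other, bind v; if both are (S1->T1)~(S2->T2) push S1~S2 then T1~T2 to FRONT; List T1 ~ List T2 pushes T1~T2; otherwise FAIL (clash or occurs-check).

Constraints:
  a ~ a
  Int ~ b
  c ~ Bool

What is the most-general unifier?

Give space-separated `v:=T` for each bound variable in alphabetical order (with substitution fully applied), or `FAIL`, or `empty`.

step 1: unify a ~ a  [subst: {-} | 2 pending]
  -> identical, skip
step 2: unify Int ~ b  [subst: {-} | 1 pending]
  bind b := Int
step 3: unify c ~ Bool  [subst: {b:=Int} | 0 pending]
  bind c := Bool

Answer: b:=Int c:=Bool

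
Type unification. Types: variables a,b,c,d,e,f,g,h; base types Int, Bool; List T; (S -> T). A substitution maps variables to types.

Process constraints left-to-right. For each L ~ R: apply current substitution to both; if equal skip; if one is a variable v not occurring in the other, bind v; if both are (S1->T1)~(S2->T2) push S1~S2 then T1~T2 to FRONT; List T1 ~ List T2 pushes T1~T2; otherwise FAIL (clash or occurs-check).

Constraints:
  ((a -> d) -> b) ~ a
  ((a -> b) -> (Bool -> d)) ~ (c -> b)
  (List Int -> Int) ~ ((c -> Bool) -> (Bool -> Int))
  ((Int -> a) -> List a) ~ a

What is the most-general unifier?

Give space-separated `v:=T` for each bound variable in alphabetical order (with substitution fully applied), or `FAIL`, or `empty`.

Answer: FAIL

Derivation:
step 1: unify ((a -> d) -> b) ~ a  [subst: {-} | 3 pending]
  occurs-check fail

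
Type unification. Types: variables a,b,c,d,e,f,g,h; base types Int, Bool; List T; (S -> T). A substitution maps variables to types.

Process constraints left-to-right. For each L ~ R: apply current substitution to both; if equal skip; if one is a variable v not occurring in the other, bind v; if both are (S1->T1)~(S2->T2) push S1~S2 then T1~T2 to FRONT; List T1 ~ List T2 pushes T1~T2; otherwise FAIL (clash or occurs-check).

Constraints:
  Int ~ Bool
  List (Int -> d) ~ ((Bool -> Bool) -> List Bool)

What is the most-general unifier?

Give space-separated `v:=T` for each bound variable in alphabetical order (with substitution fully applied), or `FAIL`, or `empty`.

step 1: unify Int ~ Bool  [subst: {-} | 1 pending]
  clash: Int vs Bool

Answer: FAIL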